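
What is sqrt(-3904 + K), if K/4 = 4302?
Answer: 2*sqrt(3326) ≈ 115.34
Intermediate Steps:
K = 17208 (K = 4*4302 = 17208)
sqrt(-3904 + K) = sqrt(-3904 + 17208) = sqrt(13304) = 2*sqrt(3326)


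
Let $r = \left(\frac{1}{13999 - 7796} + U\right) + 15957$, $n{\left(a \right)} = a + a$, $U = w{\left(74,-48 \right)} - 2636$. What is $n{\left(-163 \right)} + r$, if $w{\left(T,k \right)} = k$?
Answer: $\frac{80310242}{6203} \approx 12947.0$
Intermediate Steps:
$U = -2684$ ($U = -48 - 2636 = -2684$)
$n{\left(a \right)} = 2 a$
$r = \frac{82332420}{6203}$ ($r = \left(\frac{1}{13999 - 7796} - 2684\right) + 15957 = \left(\frac{1}{6203} - 2684\right) + 15957 = - \frac{16648851}{6203} + 15957 = \frac{82332420}{6203} \approx 13273.0$)
$n{\left(-163 \right)} + r = 2 \left(-163\right) + \frac{82332420}{6203} = -326 + \frac{82332420}{6203} = \frac{80310242}{6203}$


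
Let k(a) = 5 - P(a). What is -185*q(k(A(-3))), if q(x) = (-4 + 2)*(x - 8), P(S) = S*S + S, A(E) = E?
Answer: -3330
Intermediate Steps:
P(S) = S + S² (P(S) = S² + S = S + S²)
k(a) = 5 - a*(1 + a)
q(x) = 16 - 2*x (q(x) = -2*(-8 + x) = 16 - 2*x)
-185*q(k(A(-3))) = -185*(16 - 2*(5 - 1*(-3)*(1 - 3))) = -185*(16 - 2*(5 - 1*(-3)*(-2))) = -185*(16 - 2*(5 - 6)) = -185*(16 - 2*(-1)) = -185*(16 + 2) = -185*18 = -3330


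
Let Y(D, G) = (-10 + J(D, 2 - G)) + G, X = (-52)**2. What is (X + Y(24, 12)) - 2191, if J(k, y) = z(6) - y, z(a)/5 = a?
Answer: 555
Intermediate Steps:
z(a) = 5*a
J(k, y) = 30 - y (J(k, y) = 5*6 - y = 30 - y)
X = 2704
Y(D, G) = 18 + 2*G (Y(D, G) = (-10 + (30 - (2 - G))) + G = (-10 + (30 + (-2 + G))) + G = (-10 + (28 + G)) + G = (18 + G) + G = 18 + 2*G)
(X + Y(24, 12)) - 2191 = (2704 + (18 + 2*12)) - 2191 = (2704 + (18 + 24)) - 2191 = (2704 + 42) - 2191 = 2746 - 2191 = 555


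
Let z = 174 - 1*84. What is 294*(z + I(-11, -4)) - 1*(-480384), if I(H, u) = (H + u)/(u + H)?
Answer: 507138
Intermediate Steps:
z = 90 (z = 174 - 84 = 90)
I(H, u) = 1 (I(H, u) = (H + u)/(H + u) = 1)
294*(z + I(-11, -4)) - 1*(-480384) = 294*(90 + 1) - 1*(-480384) = 294*91 + 480384 = 26754 + 480384 = 507138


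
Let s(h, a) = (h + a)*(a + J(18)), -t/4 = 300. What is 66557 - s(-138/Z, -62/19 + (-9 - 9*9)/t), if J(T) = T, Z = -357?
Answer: 4577607725689/68734400 ≈ 66599.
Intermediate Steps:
t = -1200 (t = -4*300 = -1200)
s(h, a) = (18 + a)*(a + h) (s(h, a) = (h + a)*(a + 18) = (a + h)*(18 + a) = (18 + a)*(a + h))
66557 - s(-138/Z, -62/19 + (-9 - 9*9)/t) = 66557 - ((-62/19 + (-9 - 9*9)/(-1200))² + 18*(-62/19 + (-9 - 9*9)/(-1200)) + 18*(-138/(-357)) + (-62/19 + (-9 - 9*9)/(-1200))*(-138/(-357))) = 66557 - ((-62*1/19 + (-9 - 81)*(-1/1200))² + 18*(-62*1/19 + (-9 - 81)*(-1/1200)) + 18*(-138*(-1/357)) + (-62*1/19 + (-9 - 81)*(-1/1200))*(-138*(-1/357))) = 66557 - ((-62/19 - 90*(-1/1200))² + 18*(-62/19 - 90*(-1/1200)) + 18*(46/119) + (-62/19 - 90*(-1/1200))*(46/119)) = 66557 - ((-62/19 + 3/40)² + 18*(-62/19 + 3/40) + 828/119 + (-62/19 + 3/40)*(46/119)) = 66557 - ((-2423/760)² + 18*(-2423/760) + 828/119 - 2423/760*46/119) = 66557 - (5870929/577600 - 21807/380 + 828/119 - 55729/45220) = 66557 - 1*(-2852264889/68734400) = 66557 + 2852264889/68734400 = 4577607725689/68734400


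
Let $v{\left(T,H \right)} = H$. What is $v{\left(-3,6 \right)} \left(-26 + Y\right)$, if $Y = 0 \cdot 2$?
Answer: $-156$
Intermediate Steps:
$Y = 0$
$v{\left(-3,6 \right)} \left(-26 + Y\right) = 6 \left(-26 + 0\right) = 6 \left(-26\right) = -156$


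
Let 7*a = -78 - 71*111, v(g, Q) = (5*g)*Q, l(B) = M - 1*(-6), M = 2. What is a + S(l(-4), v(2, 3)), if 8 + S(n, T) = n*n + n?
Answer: -1073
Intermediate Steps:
l(B) = 8 (l(B) = 2 - 1*(-6) = 2 + 6 = 8)
v(g, Q) = 5*Q*g
S(n, T) = -8 + n + n**2 (S(n, T) = -8 + (n*n + n) = -8 + (n**2 + n) = -8 + (n + n**2) = -8 + n + n**2)
a = -1137 (a = (-78 - 71*111)/7 = (-78 - 7881)/7 = (1/7)*(-7959) = -1137)
a + S(l(-4), v(2, 3)) = -1137 + (-8 + 8 + 8**2) = -1137 + (-8 + 8 + 64) = -1137 + 64 = -1073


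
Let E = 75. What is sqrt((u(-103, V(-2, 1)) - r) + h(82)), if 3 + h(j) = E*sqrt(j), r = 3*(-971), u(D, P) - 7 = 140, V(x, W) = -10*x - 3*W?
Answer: sqrt(3057 + 75*sqrt(82)) ≈ 61.124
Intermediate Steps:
u(D, P) = 147 (u(D, P) = 7 + 140 = 147)
r = -2913
h(j) = -3 + 75*sqrt(j)
sqrt((u(-103, V(-2, 1)) - r) + h(82)) = sqrt((147 - 1*(-2913)) + (-3 + 75*sqrt(82))) = sqrt((147 + 2913) + (-3 + 75*sqrt(82))) = sqrt(3060 + (-3 + 75*sqrt(82))) = sqrt(3057 + 75*sqrt(82))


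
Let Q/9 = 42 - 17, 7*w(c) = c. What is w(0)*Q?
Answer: 0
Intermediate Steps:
w(c) = c/7
Q = 225 (Q = 9*(42 - 17) = 9*25 = 225)
w(0)*Q = ((1/7)*0)*225 = 0*225 = 0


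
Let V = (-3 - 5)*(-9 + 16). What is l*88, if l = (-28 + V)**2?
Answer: 620928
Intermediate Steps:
V = -56 (V = -8*7 = -56)
l = 7056 (l = (-28 - 56)**2 = (-84)**2 = 7056)
l*88 = 7056*88 = 620928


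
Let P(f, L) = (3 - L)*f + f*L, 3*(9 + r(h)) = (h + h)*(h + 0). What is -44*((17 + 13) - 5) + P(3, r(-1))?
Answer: -1091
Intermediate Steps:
r(h) = -9 + 2*h**2/3 (r(h) = -9 + ((h + h)*(h + 0))/3 = -9 + ((2*h)*h)/3 = -9 + (2*h**2)/3 = -9 + 2*h**2/3)
P(f, L) = L*f + f*(3 - L) (P(f, L) = f*(3 - L) + L*f = L*f + f*(3 - L))
-44*((17 + 13) - 5) + P(3, r(-1)) = -44*((17 + 13) - 5) + 3*3 = -44*(30 - 5) + 9 = -44*25 + 9 = -1100 + 9 = -1091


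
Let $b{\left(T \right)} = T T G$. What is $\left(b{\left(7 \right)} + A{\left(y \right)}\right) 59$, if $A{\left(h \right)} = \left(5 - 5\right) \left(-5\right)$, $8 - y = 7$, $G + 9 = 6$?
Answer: $-8673$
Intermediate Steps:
$G = -3$ ($G = -9 + 6 = -3$)
$b{\left(T \right)} = - 3 T^{2}$ ($b{\left(T \right)} = T T \left(-3\right) = T^{2} \left(-3\right) = - 3 T^{2}$)
$y = 1$ ($y = 8 - 7 = 1$)
$A{\left(h \right)} = 0$ ($A{\left(h \right)} = 0 \left(-5\right) = 0$)
$\left(b{\left(7 \right)} + A{\left(y \right)}\right) 59 = \left(- 3 \cdot 7^{2} + 0\right) 59 = \left(\left(-3\right) 49 + 0\right) 59 = \left(-147 + 0\right) 59 = \left(-147\right) 59 = -8673$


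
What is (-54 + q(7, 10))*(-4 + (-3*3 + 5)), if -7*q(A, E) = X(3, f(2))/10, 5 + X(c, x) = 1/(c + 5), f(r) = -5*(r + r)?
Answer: 30201/70 ≈ 431.44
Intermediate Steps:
f(r) = -10*r
X(c, x) = -5 + 1/(5 + c) (X(c, x) = -5 + 1/(c + 5) = -5 + 1/(5 + c))
q(A, E) = 39/560 (q(A, E) = -(-24 - 5*3)/(5 + 3)/(7*10) = -(-24 - 15)/8/(7*10) = -(⅛)*(-39)/(7*10) = -(-39)/(56*10) = -⅐*(-39/80) = 39/560)
(-54 + q(7, 10))*(-4 + (-3*3 + 5)) = (-54 + 39/560)*(-4 + (-3*3 + 5)) = -30201*(-4 + (-9 + 5))/560 = -30201*(-4 - 4)/560 = -30201/560*(-8) = 30201/70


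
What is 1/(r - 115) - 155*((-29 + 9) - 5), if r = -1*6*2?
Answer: 492124/127 ≈ 3875.0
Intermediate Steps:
r = -12 (r = -6*2 = -12)
1/(r - 115) - 155*((-29 + 9) - 5) = 1/(-12 - 115) - 155*((-29 + 9) - 5) = 1/(-127) - 155*(-20 - 5) = -1/127 - 155*(-25) = -1/127 + 3875 = 492124/127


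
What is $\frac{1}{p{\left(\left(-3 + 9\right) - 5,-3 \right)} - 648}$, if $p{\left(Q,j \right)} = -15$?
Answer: $- \frac{1}{663} \approx -0.0015083$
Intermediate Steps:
$\frac{1}{p{\left(\left(-3 + 9\right) - 5,-3 \right)} - 648} = \frac{1}{-15 - 648} = \frac{1}{-663} = - \frac{1}{663}$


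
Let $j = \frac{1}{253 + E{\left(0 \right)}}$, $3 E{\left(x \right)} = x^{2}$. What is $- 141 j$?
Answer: $- \frac{141}{253} \approx -0.55731$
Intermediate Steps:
$E{\left(x \right)} = \frac{x^{2}}{3}$
$j = \frac{1}{253}$ ($j = \frac{1}{253 + \frac{0^{2}}{3}} = \frac{1}{253 + \frac{1}{3} \cdot 0} = \frac{1}{253 + 0} = \frac{1}{253} \approx 0.0039526$)
$- 141 j = \left(-141\right) \frac{1}{253} = - \frac{141}{253}$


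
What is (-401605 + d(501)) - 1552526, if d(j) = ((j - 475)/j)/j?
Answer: -490488835105/251001 ≈ -1.9541e+6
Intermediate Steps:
d(j) = (-475 + j)/j**2 (d(j) = ((-475 + j)/j)/j = (-475 + j)/j**2)
(-401605 + d(501)) - 1552526 = (-401605 + (-475 + 501)/501**2) - 1552526 = (-401605 + (1/251001)*26) - 1552526 = (-401605 + 26/251001) - 1552526 = -100803256579/251001 - 1552526 = -490488835105/251001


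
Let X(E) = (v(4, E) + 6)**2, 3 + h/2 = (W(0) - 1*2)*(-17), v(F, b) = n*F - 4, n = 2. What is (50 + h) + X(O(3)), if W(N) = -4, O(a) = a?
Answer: 348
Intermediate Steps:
v(F, b) = -4 + 2*F (v(F, b) = 2*F - 4 = -4 + 2*F)
h = 198 (h = -6 + 2*((-4 - 1*2)*(-17)) = -6 + 2*((-4 - 2)*(-17)) = -6 + 2*(-6*(-17)) = -6 + 2*102 = -6 + 204 = 198)
X(E) = 100 (X(E) = ((-4 + 2*4) + 6)**2 = ((-4 + 8) + 6)**2 = (4 + 6)**2 = 10**2 = 100)
(50 + h) + X(O(3)) = (50 + 198) + 100 = 248 + 100 = 348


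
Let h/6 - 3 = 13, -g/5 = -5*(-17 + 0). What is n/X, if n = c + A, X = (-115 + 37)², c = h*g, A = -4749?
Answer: -5061/676 ≈ -7.4867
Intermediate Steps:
g = -425 (g = -(-25)*(-17 + 0) = -(-25)*(-17) = -5*85 = -425)
h = 96 (h = 18 + 6*13 = 18 + 78 = 96)
c = -40800 (c = 96*(-425) = -40800)
X = 6084 (X = (-78)² = 6084)
n = -45549 (n = -40800 - 4749 = -45549)
n/X = -45549/6084 = -45549*1/6084 = -5061/676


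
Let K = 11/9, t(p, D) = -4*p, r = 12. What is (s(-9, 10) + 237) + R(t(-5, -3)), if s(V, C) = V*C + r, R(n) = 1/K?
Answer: 1758/11 ≈ 159.82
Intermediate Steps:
K = 11/9 (K = 11*(1/9) = 11/9 ≈ 1.2222)
R(n) = 9/11 (R(n) = 1/(11/9) = 9/11)
s(V, C) = 12 + C*V (s(V, C) = V*C + 12 = C*V + 12 = 12 + C*V)
(s(-9, 10) + 237) + R(t(-5, -3)) = ((12 + 10*(-9)) + 237) + 9/11 = ((12 - 90) + 237) + 9/11 = (-78 + 237) + 9/11 = 159 + 9/11 = 1758/11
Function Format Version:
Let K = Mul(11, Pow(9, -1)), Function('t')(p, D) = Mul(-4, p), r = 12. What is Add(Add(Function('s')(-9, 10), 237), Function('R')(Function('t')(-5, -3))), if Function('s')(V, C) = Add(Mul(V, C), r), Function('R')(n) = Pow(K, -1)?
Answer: Rational(1758, 11) ≈ 159.82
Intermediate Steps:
K = Rational(11, 9) (K = Mul(11, Rational(1, 9)) = Rational(11, 9) ≈ 1.2222)
Function('R')(n) = Rational(9, 11) (Function('R')(n) = Pow(Rational(11, 9), -1) = Rational(9, 11))
Function('s')(V, C) = Add(12, Mul(C, V)) (Function('s')(V, C) = Add(Mul(V, C), 12) = Add(Mul(C, V), 12) = Add(12, Mul(C, V)))
Add(Add(Function('s')(-9, 10), 237), Function('R')(Function('t')(-5, -3))) = Add(Add(Add(12, Mul(10, -9)), 237), Rational(9, 11)) = Add(Add(Add(12, -90), 237), Rational(9, 11)) = Add(Add(-78, 237), Rational(9, 11)) = Add(159, Rational(9, 11)) = Rational(1758, 11)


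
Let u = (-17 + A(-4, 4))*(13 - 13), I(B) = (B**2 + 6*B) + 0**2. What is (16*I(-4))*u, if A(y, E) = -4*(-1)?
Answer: 0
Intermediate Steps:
I(B) = B**2 + 6*B (I(B) = (B**2 + 6*B) + 0 = B**2 + 6*B)
A(y, E) = 4
u = 0 (u = (-17 + 4)*(13 - 13) = -13*0 = 0)
(16*I(-4))*u = (16*(-4*(6 - 4)))*0 = (16*(-4*2))*0 = (16*(-8))*0 = -128*0 = 0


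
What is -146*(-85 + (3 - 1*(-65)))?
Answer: 2482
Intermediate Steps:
-146*(-85 + (3 - 1*(-65))) = -146*(-85 + (3 + 65)) = -146*(-85 + 68) = -146*(-17) = 2482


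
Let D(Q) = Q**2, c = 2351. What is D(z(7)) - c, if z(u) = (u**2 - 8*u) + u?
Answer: -2351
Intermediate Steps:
z(u) = u**2 - 7*u
D(z(7)) - c = (7*(-7 + 7))**2 - 1*2351 = (7*0)**2 - 2351 = 0**2 - 2351 = 0 - 2351 = -2351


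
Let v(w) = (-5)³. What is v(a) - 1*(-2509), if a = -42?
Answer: 2384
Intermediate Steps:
v(w) = -125
v(a) - 1*(-2509) = -125 - 1*(-2509) = -125 + 2509 = 2384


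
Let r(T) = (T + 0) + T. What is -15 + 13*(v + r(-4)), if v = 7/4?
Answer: -385/4 ≈ -96.250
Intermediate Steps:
v = 7/4 (v = 7*(¼) = 7/4 ≈ 1.7500)
r(T) = 2*T (r(T) = T + T = 2*T)
-15 + 13*(v + r(-4)) = -15 + 13*(7/4 + 2*(-4)) = -15 + 13*(7/4 - 8) = -15 + 13*(-25/4) = -15 - 325/4 = -385/4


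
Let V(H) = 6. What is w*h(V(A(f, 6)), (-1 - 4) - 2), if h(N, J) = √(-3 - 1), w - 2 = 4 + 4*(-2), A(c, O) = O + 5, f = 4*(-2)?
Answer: -4*I ≈ -4.0*I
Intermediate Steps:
f = -8
A(c, O) = 5 + O
w = -2 (w = 2 + (4 + 4*(-2)) = 2 + (4 - 8) = 2 - 4 = -2)
h(N, J) = 2*I (h(N, J) = √(-4) = 2*I)
w*h(V(A(f, 6)), (-1 - 4) - 2) = -4*I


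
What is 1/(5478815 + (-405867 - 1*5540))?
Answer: 1/5067408 ≈ 1.9734e-7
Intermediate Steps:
1/(5478815 + (-405867 - 1*5540)) = 1/(5478815 + (-405867 - 5540)) = 1/(5478815 - 411407) = 1/5067408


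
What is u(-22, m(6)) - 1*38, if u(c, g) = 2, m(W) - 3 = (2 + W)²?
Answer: -36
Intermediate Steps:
m(W) = 3 + (2 + W)²
u(-22, m(6)) - 1*38 = 2 - 1*38 = 2 - 38 = -36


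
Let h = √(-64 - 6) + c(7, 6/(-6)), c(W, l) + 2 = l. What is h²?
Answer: (3 - I*√70)² ≈ -61.0 - 50.2*I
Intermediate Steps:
c(W, l) = -2 + l
h = -3 + I*√70 (h = √(-64 - 6) + (-2 + 6/(-6)) = √(-70) + (-2 + 6*(-⅙)) = I*√70 + (-2 - 1) = I*√70 - 3 = -3 + I*√70 ≈ -3.0 + 8.3666*I)
h² = (-3 + I*√70)²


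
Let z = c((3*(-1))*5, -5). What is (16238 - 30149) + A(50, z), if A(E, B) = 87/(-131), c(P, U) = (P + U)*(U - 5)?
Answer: -1822428/131 ≈ -13912.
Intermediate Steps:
c(P, U) = (-5 + U)*(P + U) (c(P, U) = (P + U)*(-5 + U) = (-5 + U)*(P + U))
z = 200 (z = (-5)² - 5*3*(-1)*5 - 5*(-5) + ((3*(-1))*5)*(-5) = 25 - (-15)*5 + 25 - 3*5*(-5) = 25 - 5*(-15) + 25 - 15*(-5) = 25 + 75 + 25 + 75 = 200)
A(E, B) = -87/131 (A(E, B) = 87*(-1/131) = -87/131)
(16238 - 30149) + A(50, z) = (16238 - 30149) - 87/131 = -13911 - 87/131 = -1822428/131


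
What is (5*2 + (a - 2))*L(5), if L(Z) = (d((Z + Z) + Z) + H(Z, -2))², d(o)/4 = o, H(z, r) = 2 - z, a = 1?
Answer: 29241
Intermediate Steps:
d(o) = 4*o
L(Z) = (2 + 11*Z)² (L(Z) = (4*((Z + Z) + Z) + (2 - Z))² = (4*(2*Z + Z) + (2 - Z))² = (4*(3*Z) + (2 - Z))² = (12*Z + (2 - Z))² = (2 + 11*Z)²)
(5*2 + (a - 2))*L(5) = (5*2 + (1 - 2))*(2 + 11*5)² = (10 - 1)*(2 + 55)² = 9*57² = 9*3249 = 29241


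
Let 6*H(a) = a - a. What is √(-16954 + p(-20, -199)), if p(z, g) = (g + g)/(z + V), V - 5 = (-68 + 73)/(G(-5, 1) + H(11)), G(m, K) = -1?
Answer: I*√1693410/10 ≈ 130.13*I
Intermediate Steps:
H(a) = 0 (H(a) = (a - a)/6 = (⅙)*0 = 0)
V = 0 (V = 5 + (-68 + 73)/(-1 + 0) = 5 + 5/(-1) = 5 + 5*(-1) = 5 - 5 = 0)
p(z, g) = 2*g/z (p(z, g) = (g + g)/(z + 0) = (2*g)/z = 2*g/z)
√(-16954 + p(-20, -199)) = √(-16954 + 2*(-199)/(-20)) = √(-16954 + 2*(-199)*(-1/20)) = √(-16954 + 199/10) = √(-169341/10) = I*√1693410/10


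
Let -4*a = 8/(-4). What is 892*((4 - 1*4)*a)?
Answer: 0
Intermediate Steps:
a = ½ (a = -2/(-4) = -2*(-1)/4 = -¼*(-2) = ½ ≈ 0.50000)
892*((4 - 1*4)*a) = 892*((4 - 1*4)*(½)) = 892*((4 - 4)*(½)) = 892*(0*(½)) = 892*0 = 0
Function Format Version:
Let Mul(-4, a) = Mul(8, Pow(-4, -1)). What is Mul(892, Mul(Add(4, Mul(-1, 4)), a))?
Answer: 0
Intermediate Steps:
a = Rational(1, 2) (a = Mul(Rational(-1, 4), Mul(8, Pow(-4, -1))) = Mul(Rational(-1, 4), Mul(8, Rational(-1, 4))) = Mul(Rational(-1, 4), -2) = Rational(1, 2) ≈ 0.50000)
Mul(892, Mul(Add(4, Mul(-1, 4)), a)) = Mul(892, Mul(Add(4, Mul(-1, 4)), Rational(1, 2))) = Mul(892, Mul(Add(4, -4), Rational(1, 2))) = Mul(892, Mul(0, Rational(1, 2))) = Mul(892, 0) = 0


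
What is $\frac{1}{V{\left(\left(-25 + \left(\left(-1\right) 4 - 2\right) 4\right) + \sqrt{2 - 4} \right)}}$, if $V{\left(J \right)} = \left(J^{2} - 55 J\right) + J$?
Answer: $\frac{i}{152 \sqrt{2} + 5045 i} \approx 0.00019786 + 8.4304 \cdot 10^{-6} i$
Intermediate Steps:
$V{\left(J \right)} = J^{2} - 54 J$
$\frac{1}{V{\left(\left(-25 + \left(\left(-1\right) 4 - 2\right) 4\right) + \sqrt{2 - 4} \right)}} = \frac{1}{\left(\left(-25 + \left(\left(-1\right) 4 - 2\right) 4\right) + \sqrt{2 - 4}\right) \left(-54 - \left(25 - \sqrt{2 - 4} - \left(\left(-1\right) 4 - 2\right) 4\right)\right)} = \frac{1}{\left(\left(-25 + \left(-4 - 2\right) 4\right) + \sqrt{-2}\right) \left(-54 - \left(25 - i \sqrt{2} - \left(-4 - 2\right) 4\right)\right)} = \frac{1}{\left(\left(-25 - 24\right) + i \sqrt{2}\right) \left(-54 + \left(\left(-25 - 24\right) + i \sqrt{2}\right)\right)} = \frac{1}{\left(-49 + i \sqrt{2}\right) \left(-54 - \left(49 - i \sqrt{2}\right)\right)} = \frac{1}{\left(-49 + i \sqrt{2}\right) \left(-103 + i \sqrt{2}\right)} = \frac{1}{\left(-103 + i \sqrt{2}\right) \left(-49 + i \sqrt{2}\right)}$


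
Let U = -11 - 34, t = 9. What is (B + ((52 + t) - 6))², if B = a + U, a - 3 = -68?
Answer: 3025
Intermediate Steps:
a = -65 (a = 3 - 68 = -65)
U = -45
B = -110 (B = -65 - 45 = -110)
(B + ((52 + t) - 6))² = (-110 + ((52 + 9) - 6))² = (-110 + (61 - 6))² = (-110 + 55)² = (-55)² = 3025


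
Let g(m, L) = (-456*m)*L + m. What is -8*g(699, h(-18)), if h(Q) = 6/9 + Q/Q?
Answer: 4244328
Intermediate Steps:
h(Q) = 5/3 (h(Q) = 6*(1/9) + 1 = 2/3 + 1 = 5/3)
g(m, L) = m - 456*L*m (g(m, L) = -456*L*m + m = m - 456*L*m)
-8*g(699, h(-18)) = -5592*(1 - 456*5/3) = -5592*(1 - 760) = -5592*(-759) = -8*(-530541) = 4244328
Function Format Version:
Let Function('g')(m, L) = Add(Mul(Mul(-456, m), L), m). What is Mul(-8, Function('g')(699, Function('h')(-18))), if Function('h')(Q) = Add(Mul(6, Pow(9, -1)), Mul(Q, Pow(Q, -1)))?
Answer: 4244328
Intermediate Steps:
Function('h')(Q) = Rational(5, 3) (Function('h')(Q) = Add(Mul(6, Rational(1, 9)), 1) = Add(Rational(2, 3), 1) = Rational(5, 3))
Function('g')(m, L) = Add(m, Mul(-456, L, m)) (Function('g')(m, L) = Add(Mul(-456, L, m), m) = Add(m, Mul(-456, L, m)))
Mul(-8, Function('g')(699, Function('h')(-18))) = Mul(-8, Mul(699, Add(1, Mul(-456, Rational(5, 3))))) = Mul(-8, Mul(699, Add(1, -760))) = Mul(-8, Mul(699, -759)) = Mul(-8, -530541) = 4244328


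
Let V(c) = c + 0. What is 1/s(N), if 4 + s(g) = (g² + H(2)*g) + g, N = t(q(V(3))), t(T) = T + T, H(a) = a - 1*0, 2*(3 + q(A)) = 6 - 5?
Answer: ⅙ ≈ 0.16667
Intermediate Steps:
V(c) = c
q(A) = -5/2 (q(A) = -3 + (6 - 5)/2 = -3 + (½)*1 = -3 + ½ = -5/2)
H(a) = a (H(a) = a + 0 = a)
t(T) = 2*T
N = -5 (N = 2*(-5/2) = -5)
s(g) = -4 + g² + 3*g (s(g) = -4 + ((g² + 2*g) + g) = -4 + (g² + 3*g) = -4 + g² + 3*g)
1/s(N) = 1/(-4 + (-5)² + 3*(-5)) = 1/(-4 + 25 - 15) = 1/6 = ⅙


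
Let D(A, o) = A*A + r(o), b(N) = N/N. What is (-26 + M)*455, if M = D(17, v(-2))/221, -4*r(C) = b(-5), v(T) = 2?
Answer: -764015/68 ≈ -11236.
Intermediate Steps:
b(N) = 1
r(C) = -1/4 (r(C) = -1/4*1 = -1/4)
D(A, o) = -1/4 + A**2 (D(A, o) = A*A - 1/4 = A**2 - 1/4 = -1/4 + A**2)
M = 1155/884 (M = (-1/4 + 17**2)/221 = (-1/4 + 289)*(1/221) = (1155/4)*(1/221) = 1155/884 ≈ 1.3066)
(-26 + M)*455 = (-26 + 1155/884)*455 = -21829/884*455 = -764015/68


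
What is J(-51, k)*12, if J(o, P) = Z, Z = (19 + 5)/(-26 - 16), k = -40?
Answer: -48/7 ≈ -6.8571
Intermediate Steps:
Z = -4/7 (Z = 24/(-42) = 24*(-1/42) = -4/7 ≈ -0.57143)
J(o, P) = -4/7
J(-51, k)*12 = -4/7*12 = -48/7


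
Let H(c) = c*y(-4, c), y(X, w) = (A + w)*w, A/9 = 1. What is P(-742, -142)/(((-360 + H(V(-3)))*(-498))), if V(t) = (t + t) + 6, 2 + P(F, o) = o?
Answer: -1/1245 ≈ -0.00080321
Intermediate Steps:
A = 9 (A = 9*1 = 9)
P(F, o) = -2 + o
y(X, w) = w*(9 + w) (y(X, w) = (9 + w)*w = w*(9 + w))
V(t) = 6 + 2*t (V(t) = 2*t + 6 = 6 + 2*t)
H(c) = c**2*(9 + c) (H(c) = c*(c*(9 + c)) = c**2*(9 + c))
P(-742, -142)/(((-360 + H(V(-3)))*(-498))) = (-2 - 142)/(((-360 + (6 + 2*(-3))**2*(9 + (6 + 2*(-3))))*(-498))) = -144*(-1/(498*(-360 + (6 - 6)**2*(9 + (6 - 6))))) = -144*(-1/(498*(-360 + 0**2*(9 + 0)))) = -144*(-1/(498*(-360 + 0*9))) = -144*(-1/(498*(-360 + 0))) = -144/((-360*(-498))) = -144/179280 = -144*1/179280 = -1/1245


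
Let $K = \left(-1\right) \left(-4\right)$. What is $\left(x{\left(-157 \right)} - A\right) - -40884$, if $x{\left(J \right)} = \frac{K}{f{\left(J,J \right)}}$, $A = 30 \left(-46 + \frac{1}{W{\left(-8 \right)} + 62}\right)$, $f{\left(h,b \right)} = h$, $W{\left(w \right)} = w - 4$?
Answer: $\frac{33176749}{785} \approx 42263.0$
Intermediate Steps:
$W{\left(w \right)} = -4 + w$
$A = - \frac{6897}{5}$ ($A = 30 \left(-46 + \frac{1}{\left(-4 - 8\right) + 62}\right) = 30 \left(-46 + \frac{1}{-12 + 62}\right) = 30 \left(-46 + \frac{1}{50}\right) = 30 \left(- \frac{2299}{50}\right) = - \frac{6897}{5} \approx -1379.4$)
$K = 4$
$x{\left(J \right)} = \frac{4}{J}$
$\left(x{\left(-157 \right)} - A\right) - -40884 = \left(\frac{4}{-157} - - \frac{6897}{5}\right) - -40884 = \left(4 \left(- \frac{1}{157}\right) + \frac{6897}{5}\right) + 40884 = \left(- \frac{4}{157} + \frac{6897}{5}\right) + 40884 = \frac{1082809}{785} + 40884 = \frac{33176749}{785}$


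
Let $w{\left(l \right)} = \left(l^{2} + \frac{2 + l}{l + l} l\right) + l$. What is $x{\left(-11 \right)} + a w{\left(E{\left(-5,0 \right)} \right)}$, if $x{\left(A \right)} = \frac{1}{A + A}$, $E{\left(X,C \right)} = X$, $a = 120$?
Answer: $\frac{48839}{22} \approx 2220.0$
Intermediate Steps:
$w{\left(l \right)} = 1 + l^{2} + \frac{3 l}{2}$ ($w{\left(l \right)} = \left(l^{2} + \frac{2 + l}{2 l} l\right) + l = \left(l^{2} + \left(1 + \frac{l}{2}\right)\right) + l = \left(1 + l^{2} + \frac{l}{2}\right) + l = 1 + l^{2} + \frac{3 l}{2}$)
$x{\left(A \right)} = \frac{1}{2 A}$
$x{\left(-11 \right)} + a w{\left(E{\left(-5,0 \right)} \right)} = \frac{1}{2 \left(-11\right)} + 120 \left(1 + \left(-5\right)^{2} + \frac{3}{2} \left(-5\right)\right) = \frac{1}{2} \left(- \frac{1}{11}\right) + 120 \left(1 + 25 - \frac{15}{2}\right) = - \frac{1}{22} + 120 \cdot \frac{37}{2} = - \frac{1}{22} + 2220 = \frac{48839}{22}$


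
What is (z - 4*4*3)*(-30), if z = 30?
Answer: 540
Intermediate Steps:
(z - 4*4*3)*(-30) = (30 - 4*4*3)*(-30) = (30 - 16*3)*(-30) = (30 - 48)*(-30) = -18*(-30) = 540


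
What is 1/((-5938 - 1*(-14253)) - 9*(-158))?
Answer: 1/9737 ≈ 0.00010270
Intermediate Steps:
1/((-5938 - 1*(-14253)) - 9*(-158)) = 1/((-5938 + 14253) + 1422) = 1/(8315 + 1422) = 1/9737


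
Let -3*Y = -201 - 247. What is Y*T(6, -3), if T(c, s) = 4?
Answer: 1792/3 ≈ 597.33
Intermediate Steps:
Y = 448/3 (Y = -(-201 - 247)/3 = -⅓*(-448) = 448/3 ≈ 149.33)
Y*T(6, -3) = (448/3)*4 = 1792/3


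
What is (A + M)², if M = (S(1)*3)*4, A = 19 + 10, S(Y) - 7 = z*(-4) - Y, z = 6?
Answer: 34969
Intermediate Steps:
S(Y) = -17 - Y (S(Y) = 7 + (6*(-4) - Y) = 7 + (-24 - Y) = -17 - Y)
A = 29
M = -216 (M = ((-17 - 1*1)*3)*4 = ((-17 - 1)*3)*4 = -18*3*4 = -54*4 = -216)
(A + M)² = (29 - 216)² = (-187)² = 34969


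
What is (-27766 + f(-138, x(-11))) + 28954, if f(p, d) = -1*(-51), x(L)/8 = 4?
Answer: 1239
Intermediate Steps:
x(L) = 32 (x(L) = 8*4 = 32)
f(p, d) = 51
(-27766 + f(-138, x(-11))) + 28954 = (-27766 + 51) + 28954 = -27715 + 28954 = 1239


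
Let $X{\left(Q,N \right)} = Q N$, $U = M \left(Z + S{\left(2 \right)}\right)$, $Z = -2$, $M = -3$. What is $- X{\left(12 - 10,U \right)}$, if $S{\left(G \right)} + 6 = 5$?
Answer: $-18$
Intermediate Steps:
$S{\left(G \right)} = -1$ ($S{\left(G \right)} = -6 + 5 = -1$)
$U = 9$ ($U = - 3 \left(-2 - 1\right) = \left(-3\right) \left(-3\right) = 9$)
$X{\left(Q,N \right)} = N Q$
$- X{\left(12 - 10,U \right)} = - 9 \left(12 - 10\right) = - 9 \cdot 2 = \left(-1\right) 18 = -18$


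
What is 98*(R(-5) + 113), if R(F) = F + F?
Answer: 10094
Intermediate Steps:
R(F) = 2*F
98*(R(-5) + 113) = 98*(2*(-5) + 113) = 98*(-10 + 113) = 98*103 = 10094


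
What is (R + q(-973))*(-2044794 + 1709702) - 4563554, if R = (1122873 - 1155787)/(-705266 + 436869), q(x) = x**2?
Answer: -85147852845330022/268397 ≈ -3.1725e+11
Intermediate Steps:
R = 32914/268397 (R = -32914/(-268397) = -32914*(-1/268397) = 32914/268397 ≈ 0.12263)
(R + q(-973))*(-2044794 + 1709702) - 4563554 = (32914/268397 + (-973)**2)*(-2044794 + 1709702) - 4563554 = (32914/268397 + 946729)*(-335092) - 4563554 = (254099256327/268397)*(-335092) - 4563554 = -85146628001127084/268397 - 4563554 = -85147852845330022/268397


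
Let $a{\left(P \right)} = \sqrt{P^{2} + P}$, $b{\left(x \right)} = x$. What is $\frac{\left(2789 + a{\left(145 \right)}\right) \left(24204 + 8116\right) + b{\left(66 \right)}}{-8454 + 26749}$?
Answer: $\frac{90140546}{18295} + \frac{6464 \sqrt{21170}}{3659} \approx 5184.1$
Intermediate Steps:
$a{\left(P \right)} = \sqrt{P + P^{2}}$
$\frac{\left(2789 + a{\left(145 \right)}\right) \left(24204 + 8116\right) + b{\left(66 \right)}}{-8454 + 26749} = \frac{\left(2789 + \sqrt{145 \left(1 + 145\right)}\right) \left(24204 + 8116\right) + 66}{-8454 + 26749} = \frac{\left(2789 + \sqrt{145 \cdot 146}\right) 32320 + 66}{18295} = \left(\left(2789 + \sqrt{21170}\right) 32320 + 66\right) \frac{1}{18295} = \left(\left(90140480 + 32320 \sqrt{21170}\right) + 66\right) \frac{1}{18295} = \left(90140546 + 32320 \sqrt{21170}\right) \frac{1}{18295} = \frac{90140546}{18295} + \frac{6464 \sqrt{21170}}{3659}$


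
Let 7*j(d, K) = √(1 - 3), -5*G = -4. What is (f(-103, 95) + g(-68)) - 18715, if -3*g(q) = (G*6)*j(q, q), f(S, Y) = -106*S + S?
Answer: -7900 - 8*I*√2/35 ≈ -7900.0 - 0.32325*I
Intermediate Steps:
G = ⅘ (G = -⅕*(-4) = ⅘ ≈ 0.80000)
f(S, Y) = -105*S
j(d, K) = I*√2/7 (j(d, K) = √(1 - 3)/7 = √(-2)/7 = (I*√2)/7 = I*√2/7)
g(q) = -8*I*√2/35 (g(q) = -(⅘)*6*I*√2/7/3 = -8*I*√2/7/5 = -8*I*√2/35)
(f(-103, 95) + g(-68)) - 18715 = (-105*(-103) - 8*I*√2/35) - 18715 = (10815 - 8*I*√2/35) - 18715 = -7900 - 8*I*√2/35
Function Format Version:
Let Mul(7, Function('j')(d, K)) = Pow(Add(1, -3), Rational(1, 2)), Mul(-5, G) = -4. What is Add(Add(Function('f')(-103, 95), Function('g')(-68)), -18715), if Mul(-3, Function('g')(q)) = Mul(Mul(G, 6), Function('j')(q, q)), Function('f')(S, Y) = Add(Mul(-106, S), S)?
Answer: Add(-7900, Mul(Rational(-8, 35), I, Pow(2, Rational(1, 2)))) ≈ Add(-7900.0, Mul(-0.32325, I))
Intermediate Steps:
G = Rational(4, 5) (G = Mul(Rational(-1, 5), -4) = Rational(4, 5) ≈ 0.80000)
Function('f')(S, Y) = Mul(-105, S)
Function('j')(d, K) = Mul(Rational(1, 7), I, Pow(2, Rational(1, 2))) (Function('j')(d, K) = Mul(Rational(1, 7), Pow(Add(1, -3), Rational(1, 2))) = Mul(Rational(1, 7), Pow(-2, Rational(1, 2))) = Mul(Rational(1, 7), Mul(I, Pow(2, Rational(1, 2)))) = Mul(Rational(1, 7), I, Pow(2, Rational(1, 2))))
Function('g')(q) = Mul(Rational(-8, 35), I, Pow(2, Rational(1, 2))) (Function('g')(q) = Mul(Rational(-1, 3), Mul(Mul(Rational(4, 5), 6), Mul(Rational(1, 7), I, Pow(2, Rational(1, 2))))) = Mul(Rational(-1, 3), Mul(Rational(24, 5), Mul(Rational(1, 7), I, Pow(2, Rational(1, 2))))) = Mul(Rational(-1, 3), Mul(Rational(24, 35), I, Pow(2, Rational(1, 2)))) = Mul(Rational(-8, 35), I, Pow(2, Rational(1, 2))))
Add(Add(Function('f')(-103, 95), Function('g')(-68)), -18715) = Add(Add(Mul(-105, -103), Mul(Rational(-8, 35), I, Pow(2, Rational(1, 2)))), -18715) = Add(Add(10815, Mul(Rational(-8, 35), I, Pow(2, Rational(1, 2)))), -18715) = Add(-7900, Mul(Rational(-8, 35), I, Pow(2, Rational(1, 2))))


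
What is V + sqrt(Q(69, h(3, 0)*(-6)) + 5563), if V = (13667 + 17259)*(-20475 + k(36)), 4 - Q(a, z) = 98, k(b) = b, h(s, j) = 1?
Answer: -632096514 + sqrt(5469) ≈ -6.3210e+8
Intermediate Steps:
Q(a, z) = -94 (Q(a, z) = 4 - 1*98 = 4 - 98 = -94)
V = -632096514 (V = (13667 + 17259)*(-20475 + 36) = 30926*(-20439) = -632096514)
V + sqrt(Q(69, h(3, 0)*(-6)) + 5563) = -632096514 + sqrt(-94 + 5563) = -632096514 + sqrt(5469)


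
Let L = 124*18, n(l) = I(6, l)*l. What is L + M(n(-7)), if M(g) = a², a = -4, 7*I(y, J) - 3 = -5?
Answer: 2248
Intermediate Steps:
I(y, J) = -2/7 (I(y, J) = 3/7 + (⅐)*(-5) = 3/7 - 5/7 = -2/7)
n(l) = -2*l/7
L = 2232
M(g) = 16 (M(g) = (-4)² = 16)
L + M(n(-7)) = 2232 + 16 = 2248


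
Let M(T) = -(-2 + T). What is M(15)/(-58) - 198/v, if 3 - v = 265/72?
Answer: 827485/2842 ≈ 291.16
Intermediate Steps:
M(T) = 2 - T
v = -49/72 (v = 3 - 265/72 = -49/72 ≈ -0.68056)
M(15)/(-58) - 198/v = (2 - 1*15)/(-58) - 198/(-49/72) = (2 - 15)*(-1/58) - 198*(-72/49) = -13*(-1/58) + 14256/49 = 13/58 + 14256/49 = 827485/2842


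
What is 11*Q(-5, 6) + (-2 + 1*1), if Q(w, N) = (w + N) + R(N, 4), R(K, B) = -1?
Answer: -1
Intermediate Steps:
Q(w, N) = -1 + N + w (Q(w, N) = (w + N) - 1 = (N + w) - 1 = -1 + N + w)
11*Q(-5, 6) + (-2 + 1*1) = 11*(-1 + 6 - 5) + (-2 + 1*1) = 11*0 + (-2 + 1) = 0 - 1 = -1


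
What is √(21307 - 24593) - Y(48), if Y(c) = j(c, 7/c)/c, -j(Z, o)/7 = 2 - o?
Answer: 623/2304 + I*√3286 ≈ 0.2704 + 57.324*I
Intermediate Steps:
j(Z, o) = -14 + 7*o (j(Z, o) = -7*(2 - o) = -14 + 7*o)
Y(c) = (-14 + 49/c)/c (Y(c) = (-14 + 7*(7/c))/c = (-14 + 49/c)/c)
√(21307 - 24593) - Y(48) = √(21307 - 24593) - 7*(7 - 2*48)/48² = √(-3286) - 7*(7 - 96)/2304 = I*√3286 - 7*(-89)/2304 = I*√3286 - 1*(-623/2304) = I*√3286 + 623/2304 = 623/2304 + I*√3286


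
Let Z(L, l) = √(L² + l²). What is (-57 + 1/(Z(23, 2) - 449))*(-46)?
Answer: 263610475/100534 + 23*√533/100534 ≈ 2622.1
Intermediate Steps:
(-57 + 1/(Z(23, 2) - 449))*(-46) = (-57 + 1/(√(23² + 2²) - 449))*(-46) = (-57 + 1/(√(529 + 4) - 449))*(-46) = (-57 + 1/(√533 - 449))*(-46) = (-57 + 1/(-449 + √533))*(-46) = 2622 - 46/(-449 + √533)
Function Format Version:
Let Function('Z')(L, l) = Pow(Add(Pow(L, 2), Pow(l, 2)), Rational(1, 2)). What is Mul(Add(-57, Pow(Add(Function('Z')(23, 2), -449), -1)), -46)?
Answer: Add(Rational(263610475, 100534), Mul(Rational(23, 100534), Pow(533, Rational(1, 2)))) ≈ 2622.1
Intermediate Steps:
Mul(Add(-57, Pow(Add(Function('Z')(23, 2), -449), -1)), -46) = Mul(Add(-57, Pow(Add(Pow(Add(Pow(23, 2), Pow(2, 2)), Rational(1, 2)), -449), -1)), -46) = Mul(Add(-57, Pow(Add(Pow(Add(529, 4), Rational(1, 2)), -449), -1)), -46) = Mul(Add(-57, Pow(Add(Pow(533, Rational(1, 2)), -449), -1)), -46) = Mul(Add(-57, Pow(Add(-449, Pow(533, Rational(1, 2))), -1)), -46) = Add(2622, Mul(-46, Pow(Add(-449, Pow(533, Rational(1, 2))), -1)))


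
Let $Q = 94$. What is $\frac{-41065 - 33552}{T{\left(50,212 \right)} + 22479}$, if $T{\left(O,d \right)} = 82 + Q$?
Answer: $- \frac{74617}{22655} \approx -3.2936$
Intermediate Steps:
$T{\left(O,d \right)} = 176$ ($T{\left(O,d \right)} = 82 + 94 = 176$)
$\frac{-41065 - 33552}{T{\left(50,212 \right)} + 22479} = \frac{-41065 - 33552}{176 + 22479} = - \frac{74617}{22655}$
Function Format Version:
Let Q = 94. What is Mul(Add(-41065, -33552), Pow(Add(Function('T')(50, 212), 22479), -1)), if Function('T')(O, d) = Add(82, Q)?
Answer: Rational(-74617, 22655) ≈ -3.2936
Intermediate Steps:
Function('T')(O, d) = 176 (Function('T')(O, d) = Add(82, 94) = 176)
Mul(Add(-41065, -33552), Pow(Add(Function('T')(50, 212), 22479), -1)) = Mul(Add(-41065, -33552), Pow(Add(176, 22479), -1)) = Mul(-74617, Pow(22655, -1)) = Mul(-74617, Rational(1, 22655)) = Rational(-74617, 22655)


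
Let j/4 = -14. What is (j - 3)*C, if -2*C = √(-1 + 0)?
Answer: 59*I/2 ≈ 29.5*I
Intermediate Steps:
j = -56 (j = 4*(-14) = -56)
C = -I/2 (C = -√(-1 + 0)/2 = -I/2 ≈ -0.5*I)
(j - 3)*C = (-56 - 3)*(-I/2) = -(-59)*I/2 = 59*I/2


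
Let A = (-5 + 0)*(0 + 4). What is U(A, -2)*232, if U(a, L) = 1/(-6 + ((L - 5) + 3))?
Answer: -116/5 ≈ -23.200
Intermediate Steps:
A = -20 (A = -5*4 = -20)
U(a, L) = 1/(-8 + L) (U(a, L) = 1/(-6 + ((-5 + L) + 3)) = 1/(-6 + (-2 + L)) = 1/(-8 + L))
U(A, -2)*232 = 232/(-8 - 2) = 232/(-10) = -1/10*232 = -116/5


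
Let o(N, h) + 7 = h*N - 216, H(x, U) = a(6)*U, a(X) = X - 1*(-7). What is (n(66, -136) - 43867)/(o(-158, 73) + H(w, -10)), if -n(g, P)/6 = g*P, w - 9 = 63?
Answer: -9989/11887 ≈ -0.84033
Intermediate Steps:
w = 72 (w = 9 + 63 = 72)
a(X) = 7 + X (a(X) = X + 7 = 7 + X)
H(x, U) = 13*U (H(x, U) = (7 + 6)*U = 13*U)
n(g, P) = -6*P*g (n(g, P) = -6*g*P = -6*P*g)
o(N, h) = -223 + N*h (o(N, h) = -7 + (h*N - 216) = -7 + (N*h - 216) = -7 + (-216 + N*h) = -223 + N*h)
(n(66, -136) - 43867)/(o(-158, 73) + H(w, -10)) = (-6*(-136)*66 - 43867)/((-223 - 158*73) + 13*(-10)) = (53856 - 43867)/((-223 - 11534) - 130) = 9989/(-11757 - 130) = 9989/(-11887) = 9989*(-1/11887) = -9989/11887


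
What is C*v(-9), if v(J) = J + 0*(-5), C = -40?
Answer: 360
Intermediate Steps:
v(J) = J (v(J) = J + 0 = J)
C*v(-9) = -40*(-9) = 360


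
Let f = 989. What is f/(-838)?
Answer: -989/838 ≈ -1.1802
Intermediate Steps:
f/(-838) = 989/(-838) = 989*(-1/838) = -989/838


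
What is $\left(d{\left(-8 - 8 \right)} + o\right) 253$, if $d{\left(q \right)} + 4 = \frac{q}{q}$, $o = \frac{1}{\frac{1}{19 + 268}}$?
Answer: $71852$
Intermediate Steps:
$o = 287$ ($o = \frac{1}{\frac{1}{287}} = 287$)
$d{\left(q \right)} = -3$ ($d{\left(q \right)} = -4 + \frac{q}{q} = -4 + 1 = -3$)
$\left(d{\left(-8 - 8 \right)} + o\right) 253 = \left(-3 + 287\right) 253 = 284 \cdot 253 = 71852$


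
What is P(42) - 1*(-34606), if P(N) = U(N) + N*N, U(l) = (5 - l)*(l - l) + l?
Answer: 36412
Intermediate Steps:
U(l) = l (U(l) = (5 - l)*0 + l = 0 + l = l)
P(N) = N + N**2 (P(N) = N + N*N = N + N**2)
P(42) - 1*(-34606) = 42*(1 + 42) - 1*(-34606) = 42*43 + 34606 = 1806 + 34606 = 36412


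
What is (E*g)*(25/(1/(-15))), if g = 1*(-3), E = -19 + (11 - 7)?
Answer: -16875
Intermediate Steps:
E = -15 (E = -19 + 4 = -15)
g = -3
(E*g)*(25/(1/(-15))) = (-15*(-3))*(25/(1/(-15))) = 45*(25/(-1/15)) = 45*(25*(-15)) = 45*(-375) = -16875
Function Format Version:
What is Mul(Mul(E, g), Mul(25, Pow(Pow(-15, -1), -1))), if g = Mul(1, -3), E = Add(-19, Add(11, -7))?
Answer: -16875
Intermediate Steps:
E = -15 (E = Add(-19, 4) = -15)
g = -3
Mul(Mul(E, g), Mul(25, Pow(Pow(-15, -1), -1))) = Mul(Mul(-15, -3), Mul(25, Pow(Pow(-15, -1), -1))) = Mul(45, Mul(25, Pow(Rational(-1, 15), -1))) = Mul(45, Mul(25, -15)) = Mul(45, -375) = -16875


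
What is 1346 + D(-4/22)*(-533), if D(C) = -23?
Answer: 13605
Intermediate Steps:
1346 + D(-4/22)*(-533) = 1346 - 23*(-533) = 1346 + 12259 = 13605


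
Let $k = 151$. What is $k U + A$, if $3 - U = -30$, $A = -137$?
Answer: $4846$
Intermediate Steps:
$U = 33$ ($U = 3 - -30 = 3 + 30 = 33$)
$k U + A = 151 \cdot 33 - 137 = 4983 - 137 = 4846$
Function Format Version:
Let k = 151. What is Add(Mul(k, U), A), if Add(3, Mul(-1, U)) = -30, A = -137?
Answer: 4846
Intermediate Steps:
U = 33 (U = Add(3, Mul(-1, -30)) = Add(3, 30) = 33)
Add(Mul(k, U), A) = Add(Mul(151, 33), -137) = Add(4983, -137) = 4846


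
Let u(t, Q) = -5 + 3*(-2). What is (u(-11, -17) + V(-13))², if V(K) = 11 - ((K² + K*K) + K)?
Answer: 105625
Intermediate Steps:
u(t, Q) = -11 (u(t, Q) = -5 - 6 = -11)
V(K) = 11 - K - 2*K² (V(K) = 11 - ((K² + K²) + K) = 11 - (2*K² + K) = 11 - (K + 2*K²) = 11 + (-K - 2*K²) = 11 - K - 2*K²)
(u(-11, -17) + V(-13))² = (-11 + (11 - 1*(-13) - 2*(-13)²))² = (-11 + (11 + 13 - 2*169))² = (-11 + (11 + 13 - 338))² = (-11 - 314)² = (-325)² = 105625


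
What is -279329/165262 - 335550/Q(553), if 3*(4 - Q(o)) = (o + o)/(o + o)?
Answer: -166364064919/1817882 ≈ -91515.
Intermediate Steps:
Q(o) = 11/3 (Q(o) = 4 - (o + o)/(3*(o + o)) = 4 - 2*o/(3*(2*o)) = 4 - 2*o*1/(2*o)/3 = 4 - ⅓*1 = 4 - ⅓ = 11/3)
-279329/165262 - 335550/Q(553) = -279329/165262 - 335550/11/3 = -279329*1/165262 - 335550*3/11 = -279329/165262 - 1006650/11 = -166364064919/1817882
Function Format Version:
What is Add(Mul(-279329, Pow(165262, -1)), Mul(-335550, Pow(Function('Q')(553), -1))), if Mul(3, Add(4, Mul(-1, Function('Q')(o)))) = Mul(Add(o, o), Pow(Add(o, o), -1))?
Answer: Rational(-166364064919, 1817882) ≈ -91515.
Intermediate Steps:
Function('Q')(o) = Rational(11, 3) (Function('Q')(o) = Add(4, Mul(Rational(-1, 3), Mul(Add(o, o), Pow(Add(o, o), -1)))) = Add(4, Mul(Rational(-1, 3), Mul(Mul(2, o), Pow(Mul(2, o), -1)))) = Add(4, Mul(Rational(-1, 3), Mul(Mul(2, o), Mul(Rational(1, 2), Pow(o, -1))))) = Add(4, Mul(Rational(-1, 3), 1)) = Add(4, Rational(-1, 3)) = Rational(11, 3))
Add(Mul(-279329, Pow(165262, -1)), Mul(-335550, Pow(Function('Q')(553), -1))) = Add(Mul(-279329, Pow(165262, -1)), Mul(-335550, Pow(Rational(11, 3), -1))) = Add(Mul(-279329, Rational(1, 165262)), Mul(-335550, Rational(3, 11))) = Add(Rational(-279329, 165262), Rational(-1006650, 11)) = Rational(-166364064919, 1817882)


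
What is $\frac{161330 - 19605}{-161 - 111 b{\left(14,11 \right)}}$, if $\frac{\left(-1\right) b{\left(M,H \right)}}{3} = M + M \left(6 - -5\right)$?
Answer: $\frac{141725}{55783} \approx 2.5406$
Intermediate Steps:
$b{\left(M,H \right)} = - 36 M$ ($b{\left(M,H \right)} = - 3 \left(M + M \left(6 - -5\right)\right) = - 3 \left(M + M \left(6 + 5\right)\right) = - 3 \left(M + M 11\right) = - 3 \left(M + 11 M\right) = - 3 \cdot 12 M = - 36 M$)
$\frac{161330 - 19605}{-161 - 111 b{\left(14,11 \right)}} = \frac{161330 - 19605}{-161 - 111 \left(\left(-36\right) 14\right)} = \frac{141725}{-161 - -55944} = \frac{141725}{-161 + 55944} = \frac{141725}{55783}$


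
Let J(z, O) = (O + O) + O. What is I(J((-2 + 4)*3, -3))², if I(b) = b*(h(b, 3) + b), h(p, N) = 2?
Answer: 3969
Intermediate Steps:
J(z, O) = 3*O (J(z, O) = 2*O + O = 3*O)
I(b) = b*(2 + b)
I(J((-2 + 4)*3, -3))² = ((3*(-3))*(2 + 3*(-3)))² = (-9*(2 - 9))² = (-9*(-7))² = 63² = 3969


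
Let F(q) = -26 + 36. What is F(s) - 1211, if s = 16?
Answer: -1201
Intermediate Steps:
F(q) = 10
F(s) - 1211 = 10 - 1211 = -1201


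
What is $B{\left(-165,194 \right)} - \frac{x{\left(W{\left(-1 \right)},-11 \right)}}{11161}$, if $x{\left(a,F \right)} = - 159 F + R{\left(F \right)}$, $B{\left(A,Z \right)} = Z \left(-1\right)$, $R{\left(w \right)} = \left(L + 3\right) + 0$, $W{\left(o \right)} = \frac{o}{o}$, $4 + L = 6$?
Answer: $- \frac{2166988}{11161} \approx -194.16$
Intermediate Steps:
$L = 2$ ($L = -4 + 6 = 2$)
$W{\left(o \right)} = 1$
$R{\left(w \right)} = 5$ ($R{\left(w \right)} = \left(2 + 3\right) + 0 = 5 + 0 = 5$)
$B{\left(A,Z \right)} = - Z$
$x{\left(a,F \right)} = 5 - 159 F$ ($x{\left(a,F \right)} = - 159 F + 5 = 5 - 159 F$)
$B{\left(-165,194 \right)} - \frac{x{\left(W{\left(-1 \right)},-11 \right)}}{11161} = \left(-1\right) 194 - \frac{5 - -1749}{11161} = -194 - \left(5 + 1749\right) \frac{1}{11161} = -194 - 1754 \cdot \frac{1}{11161} = -194 - \frac{1754}{11161} = - \frac{2166988}{11161}$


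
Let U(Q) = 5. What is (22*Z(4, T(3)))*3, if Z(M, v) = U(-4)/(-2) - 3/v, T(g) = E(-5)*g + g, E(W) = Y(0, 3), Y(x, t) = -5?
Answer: -297/2 ≈ -148.50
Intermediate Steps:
E(W) = -5
T(g) = -4*g (T(g) = -5*g + g = -4*g)
Z(M, v) = -5/2 - 3/v (Z(M, v) = 5/(-2) - 3/v = 5*(-½) - 3/v = -5/2 - 3/v)
(22*Z(4, T(3)))*3 = (22*(-5/2 - 3/((-4*3))))*3 = (22*(-5/2 - 3/(-12)))*3 = (22*(-5/2 - 3*(-1/12)))*3 = (22*(-5/2 + ¼))*3 = (22*(-9/4))*3 = -99/2*3 = -297/2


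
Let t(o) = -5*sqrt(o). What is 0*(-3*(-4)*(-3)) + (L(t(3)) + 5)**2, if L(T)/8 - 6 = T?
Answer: 7609 - 4240*sqrt(3) ≈ 265.10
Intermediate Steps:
L(T) = 48 + 8*T
0*(-3*(-4)*(-3)) + (L(t(3)) + 5)**2 = 0*(-3*(-4)*(-3)) + ((48 + 8*(-5*sqrt(3))) + 5)**2 = 0*(12*(-3)) + ((48 - 40*sqrt(3)) + 5)**2 = 0*(-36) + (53 - 40*sqrt(3))**2 = 0 + (53 - 40*sqrt(3))**2 = (53 - 40*sqrt(3))**2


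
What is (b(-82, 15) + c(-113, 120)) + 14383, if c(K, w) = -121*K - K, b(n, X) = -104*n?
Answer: 36697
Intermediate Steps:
c(K, w) = -122*K
(b(-82, 15) + c(-113, 120)) + 14383 = (-104*(-82) - 122*(-113)) + 14383 = (8528 + 13786) + 14383 = 22314 + 14383 = 36697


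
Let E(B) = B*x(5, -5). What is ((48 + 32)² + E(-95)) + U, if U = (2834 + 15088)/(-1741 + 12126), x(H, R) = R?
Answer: 71414797/10385 ≈ 6876.7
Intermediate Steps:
E(B) = -5*B (E(B) = B*(-5) = -5*B)
U = 17922/10385 ≈ 1.7258
((48 + 32)² + E(-95)) + U = ((48 + 32)² - 5*(-95)) + 17922/10385 = (80² + 475) + 17922/10385 = (6400 + 475) + 17922/10385 = 6875 + 17922/10385 = 71414797/10385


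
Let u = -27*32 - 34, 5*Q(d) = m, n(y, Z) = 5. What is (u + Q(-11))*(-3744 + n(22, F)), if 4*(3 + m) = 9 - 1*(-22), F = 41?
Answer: 67081399/20 ≈ 3.3541e+6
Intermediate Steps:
m = 19/4 (m = -3 + (9 - 1*(-22))/4 = -3 + (9 + 22)/4 = -3 + (1/4)*31 = -3 + 31/4 = 19/4 ≈ 4.7500)
Q(d) = 19/20 (Q(d) = (1/5)*(19/4) = 19/20)
u = -898 (u = -864 - 34 = -898)
(u + Q(-11))*(-3744 + n(22, F)) = (-898 + 19/20)*(-3744 + 5) = -17941/20*(-3739) = 67081399/20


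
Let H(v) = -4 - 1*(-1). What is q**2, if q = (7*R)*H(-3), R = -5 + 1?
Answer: 7056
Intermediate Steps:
H(v) = -3 (H(v) = -4 + 1 = -3)
R = -4
q = 84 (q = (7*(-4))*(-3) = -28*(-3) = 84)
q**2 = 84**2 = 7056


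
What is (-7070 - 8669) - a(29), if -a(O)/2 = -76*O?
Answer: -20147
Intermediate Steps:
a(O) = 152*O (a(O) = -(-152)*O = 152*O)
(-7070 - 8669) - a(29) = (-7070 - 8669) - 152*29 = -15739 - 1*4408 = -15739 - 4408 = -20147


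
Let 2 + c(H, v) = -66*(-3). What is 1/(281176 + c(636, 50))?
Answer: 1/281372 ≈ 3.5540e-6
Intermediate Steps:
c(H, v) = 196 (c(H, v) = -2 - 66*(-3) = -2 + 198 = 196)
1/(281176 + c(636, 50)) = 1/(281176 + 196) = 1/281372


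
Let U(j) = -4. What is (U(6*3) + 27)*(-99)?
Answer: -2277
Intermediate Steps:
(U(6*3) + 27)*(-99) = (-4 + 27)*(-99) = 23*(-99) = -2277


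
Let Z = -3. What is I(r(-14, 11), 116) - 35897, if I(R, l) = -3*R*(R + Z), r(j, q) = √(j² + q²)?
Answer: -36848 + 9*√317 ≈ -36688.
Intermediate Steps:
I(R, l) = -3*R*(-3 + R) (I(R, l) = -3*R*(R - 3) = -3*R*(-3 + R))
I(r(-14, 11), 116) - 35897 = 3*√((-14)² + 11²)*(3 - √((-14)² + 11²)) - 35897 = 3*√(196 + 121)*(3 - √(196 + 121)) - 35897 = 3*√317*(3 - √317) - 35897 = -35897 + 3*√317*(3 - √317)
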